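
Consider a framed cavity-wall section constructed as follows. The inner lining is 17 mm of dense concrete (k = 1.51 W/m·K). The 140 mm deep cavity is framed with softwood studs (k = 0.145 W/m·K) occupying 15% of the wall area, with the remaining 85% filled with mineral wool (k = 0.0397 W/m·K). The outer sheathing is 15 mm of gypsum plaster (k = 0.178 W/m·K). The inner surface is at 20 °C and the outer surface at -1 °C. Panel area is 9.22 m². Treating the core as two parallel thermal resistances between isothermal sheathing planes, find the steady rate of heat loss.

Q ≈ 73.9 W

Sheathing layers in series; stud and cavity paths in parallel between them.
R_inner = 0.017/(1.51×9.22) = 0.001221 K/W
R_stud  = 0.14/(0.145×0.15×9.22) = 0.6981 K/W
R_cav   = 0.14/(0.0397×0.85×9.22) = 0.45 K/W
1/R_core = 1/R_stud + 1/R_cav → R_core = 0.2736 K/W
R_outer = 0.015/(0.178×9.22) = 0.00914 K/W
R_total = 0.284 K/W
Q = ΔT/R_total = 21/0.284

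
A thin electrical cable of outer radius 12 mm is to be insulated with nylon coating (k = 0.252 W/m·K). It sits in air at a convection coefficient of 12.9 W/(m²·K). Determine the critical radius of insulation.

For a cylinder r_cr = k/h = 0.252/12.9
r_cr = 19.5 mm; since the bare radius (12 mm) is below r_cr, adding a thin layer of insulation will *increase* heat loss.

r_cr ≈ 19.5 mm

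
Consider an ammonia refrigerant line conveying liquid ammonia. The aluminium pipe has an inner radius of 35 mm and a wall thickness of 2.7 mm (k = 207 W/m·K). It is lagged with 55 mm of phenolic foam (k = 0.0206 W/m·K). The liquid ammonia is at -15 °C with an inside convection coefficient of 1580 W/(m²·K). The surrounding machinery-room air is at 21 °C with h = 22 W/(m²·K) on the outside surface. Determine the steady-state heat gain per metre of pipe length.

For a radial system each layer contributes R = ln(r_out/r_in)/(2πkL); films add R = 1/(hA).
R_inner film = 1/(h_i·2πr₁L) = 1/(1580×2π×0.035×1) = 0.002878 K/W
R_aluminium pipe wall = ln(37.7/35)/(2π×207×1) = 5.714×10^-5 K/W
R_phenolic foam = ln(92.7/37.7)/(2π×0.0206×1) = 6.951 K/W
R_outer film = 1/(h_o·2πr_oL) = 1/(22×2π×0.0927×1) = 0.07804 K/W
R_total = 7.032 K/W
Q = ΔT/R_total = 36/7.032

q′ ≈ 5.12 W/m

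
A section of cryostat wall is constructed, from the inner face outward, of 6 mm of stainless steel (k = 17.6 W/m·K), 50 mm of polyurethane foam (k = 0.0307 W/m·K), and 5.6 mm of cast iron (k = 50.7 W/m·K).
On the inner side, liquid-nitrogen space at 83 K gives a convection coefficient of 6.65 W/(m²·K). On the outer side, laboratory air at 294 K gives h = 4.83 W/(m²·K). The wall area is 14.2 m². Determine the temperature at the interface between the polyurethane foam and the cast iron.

Thermal resistances in series:
R_inner film = 1/(h_i·A) = 1/(6.65×14.2) = 0.01059 K/W
R_stainless steel = L/(kA) = 0.006/(17.6×14.2) = 2.401×10^-5 K/W
R_polyurethane foam = L/(kA) = 0.05/(0.0307×14.2) = 0.1147 K/W
R_cast iron = L/(kA) = 0.0056/(50.7×14.2) = 7.778×10^-6 K/W
R_outer film = 1/(h_o·A) = 1/(4.83×14.2) = 0.01458 K/W
R_total = 0.1399 K/W;  Q = ΔT/R_total = 211/0.1399 = 1508 W
T_interface = T_inner + Q·ΣR(inner→interface) = 83 + 1510×0.1253

T ≈ 272 K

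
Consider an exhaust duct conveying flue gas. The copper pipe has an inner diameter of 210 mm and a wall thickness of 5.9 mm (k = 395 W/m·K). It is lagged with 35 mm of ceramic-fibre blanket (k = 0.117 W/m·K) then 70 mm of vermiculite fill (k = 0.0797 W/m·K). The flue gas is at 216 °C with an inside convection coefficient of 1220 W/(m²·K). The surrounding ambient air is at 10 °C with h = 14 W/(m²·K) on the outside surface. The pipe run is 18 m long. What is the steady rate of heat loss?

Q ≈ 3070 W

For a radial system each layer contributes R = ln(r_out/r_in)/(2πkL); films add R = 1/(hA).
R_inner film = 1/(h_i·2πr₁L) = 1/(1220×2π×0.105×18) = 6.902×10^-5 K/W
R_copper pipe wall = ln(110.9/105)/(2π×395×18) = 1.224×10^-6 K/W
R_ceramic-fibre blanket = ln(145.9/110.9)/(2π×0.117×18) = 0.02073 K/W
R_vermiculite fill = ln(215.9/145.9)/(2π×0.0797×18) = 0.04348 K/W
R_outer film = 1/(h_o·2πr_oL) = 1/(14×2π×0.2159×18) = 0.002925 K/W
R_total = 0.0672 K/W
Q = ΔT/R_total = 206/0.0672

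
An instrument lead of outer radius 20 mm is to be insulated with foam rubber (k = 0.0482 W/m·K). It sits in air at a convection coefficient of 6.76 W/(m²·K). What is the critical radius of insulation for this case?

For a cylinder r_cr = k/h = 0.0482/6.76
r_cr = 7.13 mm; since the bare radius (20 mm) is above r_cr, any added insulation will reduce heat loss.

r_cr ≈ 7.13 mm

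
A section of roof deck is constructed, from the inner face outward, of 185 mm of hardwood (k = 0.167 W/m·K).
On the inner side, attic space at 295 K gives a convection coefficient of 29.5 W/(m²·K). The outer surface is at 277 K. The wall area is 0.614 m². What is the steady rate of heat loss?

Q ≈ 9.68 W

Using the resistance-network approach (series):
R_inner film = 1/(h_i·A) = 1/(29.5×0.614) = 0.05521 K/W
R_hardwood = L/(kA) = 0.185/(0.167×0.614) = 1.804 K/W
R_total = 1.859 K/W
Q = ΔT / R_total = 18 / 1.859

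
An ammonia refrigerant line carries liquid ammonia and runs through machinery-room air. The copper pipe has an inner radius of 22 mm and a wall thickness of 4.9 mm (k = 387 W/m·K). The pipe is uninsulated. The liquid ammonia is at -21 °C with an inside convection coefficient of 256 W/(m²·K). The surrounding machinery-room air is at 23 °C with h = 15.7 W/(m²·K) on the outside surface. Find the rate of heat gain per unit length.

q′ ≈ 109 W/m

Per-layer cylindrical resistances, series-summed:
R_inner film = 1/(h_i·2πr₁L) = 1/(256×2π×0.022×1) = 0.02826 K/W
R_copper pipe wall = ln(26.9/22)/(2π×387×1) = 8.27×10^-5 K/W
R_outer film = 1/(h_o·2πr_oL) = 1/(15.7×2π×0.0269×1) = 0.3768 K/W
R_total = 0.4052 K/W
Q = ΔT/R_total = 44/0.4052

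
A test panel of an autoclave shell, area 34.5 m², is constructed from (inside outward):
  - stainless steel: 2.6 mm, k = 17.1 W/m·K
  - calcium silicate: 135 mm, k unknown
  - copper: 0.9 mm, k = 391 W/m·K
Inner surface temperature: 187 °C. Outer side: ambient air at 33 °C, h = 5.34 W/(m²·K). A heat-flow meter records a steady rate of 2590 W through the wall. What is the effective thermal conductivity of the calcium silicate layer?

k ≈ 0.0724 W/(m·K)

Thermal resistances in series:
R_stainless steel = L/(kA) = 0.0026/(17.1×34.5) = 4.407×10^-6 K/W
R_copper = L/(kA) = 0.0009/(391×34.5) = 6.672×10^-8 K/W
R_outer film = 1/(h_o·A) = 1/(5.34×34.5) = 0.005428 K/W
Sum of known resistances R_other = 0.005432 K/W
Total R = ΔT/Q = 154/2590 = 0.05946 K/W
R_calcium silicate = R_total − R_other = 0.05403 K/W
k = L/(R·A) = 0.135/(0.05403×34.5)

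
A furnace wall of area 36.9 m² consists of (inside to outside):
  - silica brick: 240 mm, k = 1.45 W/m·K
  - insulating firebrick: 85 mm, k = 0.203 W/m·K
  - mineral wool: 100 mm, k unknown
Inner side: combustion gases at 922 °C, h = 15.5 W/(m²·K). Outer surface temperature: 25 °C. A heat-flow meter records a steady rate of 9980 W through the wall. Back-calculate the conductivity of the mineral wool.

Treating each layer as a thermal resistance in series:
R_inner film = 1/(h_i·A) = 1/(15.5×36.9) = 0.001748 K/W
R_silica brick = L/(kA) = 0.24/(1.45×36.9) = 0.004486 K/W
R_insulating firebrick = L/(kA) = 0.085/(0.203×36.9) = 0.01135 K/W
Sum of known resistances R_other = 0.01758 K/W
Total R = ΔT/Q = 897/9980 = 0.08988 K/W
R_mineral wool = R_total − R_other = 0.0723 K/W
k = L/(R·A) = 0.1/(0.0723×36.9)

k ≈ 0.0375 W/(m·K)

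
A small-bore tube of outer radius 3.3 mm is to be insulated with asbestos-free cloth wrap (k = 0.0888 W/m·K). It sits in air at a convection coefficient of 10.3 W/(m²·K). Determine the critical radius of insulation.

r_cr ≈ 8.62 mm

For a cylinder r_cr = k/h = 0.0888/10.3
r_cr = 8.62 mm; since the bare radius (3.3 mm) is below r_cr, adding a thin layer of insulation will *increase* heat loss.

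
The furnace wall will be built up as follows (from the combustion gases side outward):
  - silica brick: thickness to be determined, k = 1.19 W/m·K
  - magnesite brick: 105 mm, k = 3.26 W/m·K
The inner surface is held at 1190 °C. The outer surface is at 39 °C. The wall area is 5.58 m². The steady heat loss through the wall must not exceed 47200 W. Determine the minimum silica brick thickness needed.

Series thermal resistances:
R_magnesite brick = L/(kA) = 0.105/(3.26×5.58) = 0.005772 K/W
Sum of the known resistances R_other = 0.005772 K/W
Required total resistance R_tot = ΔT/Q_allow = 1151/47200 = 0.02439 K/W
R_silica brick = R_tot − R_other = 0.01861 K/W
L = R·k·A = 0.01861×1.19×5.58

L ≈ 124 mm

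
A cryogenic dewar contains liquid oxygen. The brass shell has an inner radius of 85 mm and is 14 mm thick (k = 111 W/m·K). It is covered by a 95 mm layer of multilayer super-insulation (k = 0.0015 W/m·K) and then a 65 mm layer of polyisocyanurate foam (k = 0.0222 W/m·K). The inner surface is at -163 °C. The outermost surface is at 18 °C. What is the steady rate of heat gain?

Radial (spherical) resistances in series:
R_brass shell = (1/0.085 − 1/0.099)/(4π×111) = 0.001193 K/W
R_multilayer super-insulation = (1/0.099 − 1/0.194)/(4π×0.0015) = 262.4 K/W
R_polyisocyanurate foam = (1/0.194 − 1/0.259)/(4π×0.0222) = 4.637 K/W
R_total = 267.1 K/W
Q = ΔT/R_total = 181/267.1

Q ≈ 0.678 W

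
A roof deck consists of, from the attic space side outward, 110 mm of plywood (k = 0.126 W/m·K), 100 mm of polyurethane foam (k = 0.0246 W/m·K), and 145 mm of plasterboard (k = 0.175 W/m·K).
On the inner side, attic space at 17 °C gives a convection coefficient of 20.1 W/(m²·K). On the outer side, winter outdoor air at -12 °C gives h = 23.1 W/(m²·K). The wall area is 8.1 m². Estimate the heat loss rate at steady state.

Q ≈ 40.1 W

Treating each layer as a thermal resistance in series:
R_inner film = 1/(h_i·A) = 1/(20.1×8.1) = 0.006142 K/W
R_plywood = L/(kA) = 0.11/(0.126×8.1) = 0.1078 K/W
R_polyurethane foam = L/(kA) = 0.1/(0.0246×8.1) = 0.5019 K/W
R_plasterboard = L/(kA) = 0.145/(0.175×8.1) = 0.1023 K/W
R_outer film = 1/(h_o·A) = 1/(23.1×8.1) = 0.005344 K/W
R_total = 0.7234 K/W
Q = ΔT / R_total = 29 / 0.7234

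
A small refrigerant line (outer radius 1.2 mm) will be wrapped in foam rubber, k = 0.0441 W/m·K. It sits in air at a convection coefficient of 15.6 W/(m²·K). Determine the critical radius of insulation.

For a cylinder r_cr = k/h = 0.0441/15.6
r_cr = 2.83 mm; since the bare radius (1.2 mm) is below r_cr, adding a thin layer of insulation will *increase* heat loss.

r_cr ≈ 2.83 mm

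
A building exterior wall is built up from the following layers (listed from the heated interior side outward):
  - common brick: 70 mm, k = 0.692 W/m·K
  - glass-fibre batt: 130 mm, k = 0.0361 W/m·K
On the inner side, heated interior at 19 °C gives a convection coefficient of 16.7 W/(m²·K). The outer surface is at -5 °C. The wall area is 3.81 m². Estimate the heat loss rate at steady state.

Treating each layer as a thermal resistance in series:
R_inner film = 1/(h_i·A) = 1/(16.7×3.81) = 0.01572 K/W
R_common brick = L/(kA) = 0.07/(0.692×3.81) = 0.02655 K/W
R_glass-fibre batt = L/(kA) = 0.13/(0.0361×3.81) = 0.9452 K/W
R_total = 0.9874 K/W
Q = ΔT / R_total = 24 / 0.9874

Q ≈ 24.3 W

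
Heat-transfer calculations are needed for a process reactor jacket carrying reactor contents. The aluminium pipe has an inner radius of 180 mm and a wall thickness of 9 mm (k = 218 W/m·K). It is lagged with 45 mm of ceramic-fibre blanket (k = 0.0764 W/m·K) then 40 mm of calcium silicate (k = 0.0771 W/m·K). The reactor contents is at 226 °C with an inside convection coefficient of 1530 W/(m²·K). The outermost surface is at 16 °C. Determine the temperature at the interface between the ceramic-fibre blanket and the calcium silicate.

T ≈ 105 °C

Cylindrical conduction, so R = ln(r₂/r₁)/(2πkL) per layer, in series:
R_inner film = 1/(h_i·2πr₁L) = 1/(1530×2π×0.18×1) = 5.779×10^-4 K/W
R_aluminium pipe wall = ln(189/180)/(2π×218×1) = 3.562×10^-5 K/W
R_ceramic-fibre blanket = ln(234/189)/(2π×0.0764×1) = 0.4449 K/W
R_calcium silicate = ln(274/234)/(2π×0.0771×1) = 0.3258 K/W
R_total = 0.7713 K/W
Q = ΔT/R_total = 210/0.7713
Q = 272 W/m
T_interface = T_inner − Q·ΣR(inner→interface) = 226 − 272×0.4455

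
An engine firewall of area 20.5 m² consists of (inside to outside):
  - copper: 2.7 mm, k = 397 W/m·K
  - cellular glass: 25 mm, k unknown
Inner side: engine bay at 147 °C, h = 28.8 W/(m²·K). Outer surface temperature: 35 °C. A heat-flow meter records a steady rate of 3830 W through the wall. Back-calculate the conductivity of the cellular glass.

k ≈ 0.0443 W/(m·K)

Using the resistance-network approach (series):
R_inner film = 1/(h_i·A) = 1/(28.8×20.5) = 0.001694 K/W
R_copper = L/(kA) = 0.0027/(397×20.5) = 3.318×10^-7 K/W
Sum of known resistances R_other = 0.001694 K/W
Total R = ΔT/Q = 112/3830 = 0.02924 K/W
R_cellular glass = R_total − R_other = 0.02755 K/W
k = L/(R·A) = 0.025/(0.02755×20.5)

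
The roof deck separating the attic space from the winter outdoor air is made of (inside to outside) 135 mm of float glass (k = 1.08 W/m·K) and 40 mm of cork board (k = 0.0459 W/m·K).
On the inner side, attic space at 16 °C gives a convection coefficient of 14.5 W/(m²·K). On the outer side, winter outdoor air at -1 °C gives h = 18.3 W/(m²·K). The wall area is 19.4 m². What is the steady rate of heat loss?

Series thermal resistances:
R_inner film = 1/(h_i·A) = 1/(14.5×19.4) = 0.003555 K/W
R_float glass = L/(kA) = 0.135/(1.08×19.4) = 0.006443 K/W
R_cork board = L/(kA) = 0.04/(0.0459×19.4) = 0.04492 K/W
R_outer film = 1/(h_o·A) = 1/(18.3×19.4) = 0.002817 K/W
R_total = 0.05774 K/W
Q = ΔT / R_total = 17 / 0.05774

Q ≈ 294 W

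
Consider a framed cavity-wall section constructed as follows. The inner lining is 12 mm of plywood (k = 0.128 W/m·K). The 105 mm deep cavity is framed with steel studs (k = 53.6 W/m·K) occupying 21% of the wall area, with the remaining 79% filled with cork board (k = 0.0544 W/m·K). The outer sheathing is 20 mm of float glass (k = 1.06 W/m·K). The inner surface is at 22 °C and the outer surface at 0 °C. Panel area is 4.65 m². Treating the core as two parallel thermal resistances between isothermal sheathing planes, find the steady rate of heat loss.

Q ≈ 839 W

Sheathing layers in series; stud and cavity paths in parallel between them.
R_inner = 0.012/(0.128×4.65) = 0.02016 K/W
R_stud  = 0.105/(53.6×0.21×4.65) = 0.002006 K/W
R_cav   = 0.105/(0.0544×0.79×4.65) = 0.5254 K/W
1/R_core = 1/R_stud + 1/R_cav → R_core = 0.001998 K/W
R_outer = 0.02/(1.06×4.65) = 0.004058 K/W
R_total = 0.02622 K/W
Q = ΔT/R_total = 22/0.02622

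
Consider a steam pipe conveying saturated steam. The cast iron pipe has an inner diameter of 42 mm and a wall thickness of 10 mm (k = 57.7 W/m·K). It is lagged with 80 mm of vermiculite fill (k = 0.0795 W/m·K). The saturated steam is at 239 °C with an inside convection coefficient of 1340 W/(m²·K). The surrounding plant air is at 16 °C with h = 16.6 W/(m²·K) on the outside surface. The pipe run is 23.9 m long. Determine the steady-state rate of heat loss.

Cylindrical conduction, so R = ln(r₂/r₁)/(2πkL) per layer, in series:
R_inner film = 1/(h_i·2πr₁L) = 1/(1340×2π×0.021×23.9) = 2.366×10^-4 K/W
R_cast iron pipe wall = ln(31/21)/(2π×57.7×23.9) = 4.495×10^-5 K/W
R_vermiculite fill = ln(111/31)/(2π×0.0795×23.9) = 0.1068 K/W
R_outer film = 1/(h_o·2πr_oL) = 1/(16.6×2π×0.111×23.9) = 0.003614 K/W
R_total = 0.1107 K/W
Q = ΔT/R_total = 223/0.1107

Q ≈ 2010 W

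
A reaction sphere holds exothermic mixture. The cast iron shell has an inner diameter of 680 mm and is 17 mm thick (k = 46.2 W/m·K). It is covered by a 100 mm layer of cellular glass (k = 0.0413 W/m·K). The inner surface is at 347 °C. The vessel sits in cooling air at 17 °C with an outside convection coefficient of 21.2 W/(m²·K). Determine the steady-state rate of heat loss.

Radial (spherical) resistances in series:
R_cast iron shell = (1/0.34 − 1/0.357)/(4π×46.2) = 2.412×10^-4 K/W
R_cellular glass = (1/0.357 − 1/0.457)/(4π×0.0413) = 1.181 K/W
R_outer film = 1/(h·4πr_o²) = 1/(21.2×4π×0.457²) = 0.01797 K/W
R_total = 1.199 K/W
Q = ΔT/R_total = 330/1.199

Q ≈ 275 W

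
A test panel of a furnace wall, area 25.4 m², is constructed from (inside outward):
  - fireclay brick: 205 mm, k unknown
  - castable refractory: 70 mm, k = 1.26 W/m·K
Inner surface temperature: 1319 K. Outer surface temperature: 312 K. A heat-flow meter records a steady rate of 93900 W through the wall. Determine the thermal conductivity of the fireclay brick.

Treating each layer as a thermal resistance in series:
R_castable refractory = L/(kA) = 0.07/(1.26×25.4) = 0.002187 K/W
Sum of known resistances R_other = 0.002187 K/W
Total R = ΔT/Q = 1007/93900 = 0.01072 K/W
R_fireclay brick = R_total − R_other = 0.008537 K/W
k = L/(R·A) = 0.205/(0.008537×25.4)

k ≈ 0.945 W/(m·K)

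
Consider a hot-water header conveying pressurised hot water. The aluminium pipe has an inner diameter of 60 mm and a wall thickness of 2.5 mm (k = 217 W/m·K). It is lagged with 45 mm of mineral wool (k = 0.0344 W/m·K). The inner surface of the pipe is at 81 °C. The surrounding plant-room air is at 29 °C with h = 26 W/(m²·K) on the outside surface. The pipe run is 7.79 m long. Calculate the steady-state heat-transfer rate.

Q ≈ 98.8 W

Treating each annulus and film as a series resistance:
R_aluminium pipe wall = ln(32.5/30)/(2π×217×7.79) = 7.536×10^-6 K/W
R_mineral wool = ln(77.5/32.5)/(2π×0.0344×7.79) = 0.5161 K/W
R_outer film = 1/(h_o·2πr_oL) = 1/(26×2π×0.0775×7.79) = 0.01014 K/W
R_total = 0.5263 K/W
Q = ΔT/R_total = 52/0.5263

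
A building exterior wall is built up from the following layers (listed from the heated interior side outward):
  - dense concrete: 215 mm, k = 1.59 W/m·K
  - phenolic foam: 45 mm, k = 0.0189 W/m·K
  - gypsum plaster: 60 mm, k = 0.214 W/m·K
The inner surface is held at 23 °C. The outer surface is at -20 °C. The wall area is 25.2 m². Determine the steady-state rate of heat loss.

Q ≈ 387 W

Thermal resistances in series:
R_dense concrete = L/(kA) = 0.215/(1.59×25.2) = 0.005366 K/W
R_phenolic foam = L/(kA) = 0.045/(0.0189×25.2) = 0.09448 K/W
R_gypsum plaster = L/(kA) = 0.06/(0.214×25.2) = 0.01113 K/W
R_total = 0.111 K/W
Q = ΔT / R_total = 43 / 0.111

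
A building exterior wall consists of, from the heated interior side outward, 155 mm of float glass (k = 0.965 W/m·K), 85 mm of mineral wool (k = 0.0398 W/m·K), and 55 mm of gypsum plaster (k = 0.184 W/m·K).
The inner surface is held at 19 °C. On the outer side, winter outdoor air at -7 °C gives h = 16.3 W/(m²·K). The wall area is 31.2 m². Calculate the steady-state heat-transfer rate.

Q ≈ 305 W

Treating each layer as a thermal resistance in series:
R_float glass = L/(kA) = 0.155/(0.965×31.2) = 0.005148 K/W
R_mineral wool = L/(kA) = 0.085/(0.0398×31.2) = 0.06845 K/W
R_gypsum plaster = L/(kA) = 0.055/(0.184×31.2) = 0.009581 K/W
R_outer film = 1/(h_o·A) = 1/(16.3×31.2) = 0.001966 K/W
R_total = 0.08515 K/W
Q = ΔT / R_total = 26 / 0.08515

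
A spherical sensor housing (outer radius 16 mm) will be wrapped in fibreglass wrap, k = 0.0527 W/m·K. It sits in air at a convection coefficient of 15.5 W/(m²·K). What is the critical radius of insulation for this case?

For a sphere r_cr = 2k/h = 2×0.0527/15.5
r_cr = 6.8 mm; since the bare radius (16 mm) is above r_cr, any added insulation will reduce heat loss.

r_cr ≈ 6.8 mm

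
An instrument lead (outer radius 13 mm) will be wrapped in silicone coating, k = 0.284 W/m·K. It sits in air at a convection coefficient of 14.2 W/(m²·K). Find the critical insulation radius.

r_cr ≈ 20 mm

For a cylinder r_cr = k/h = 0.284/14.2
r_cr = 20 mm; since the bare radius (13 mm) is below r_cr, adding a thin layer of insulation will *increase* heat loss.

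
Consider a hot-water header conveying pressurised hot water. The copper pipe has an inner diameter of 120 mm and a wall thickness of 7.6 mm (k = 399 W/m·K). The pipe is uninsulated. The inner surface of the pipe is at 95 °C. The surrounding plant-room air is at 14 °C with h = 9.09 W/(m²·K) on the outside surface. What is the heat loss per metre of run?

q′ ≈ 313 W/m

Per-layer cylindrical resistances, series-summed:
R_copper pipe wall = ln(67.6/60)/(2π×399×1) = 4.757×10^-5 K/W
R_outer film = 1/(h_o·2πr_oL) = 1/(9.09×2π×0.0676×1) = 0.259 K/W
R_total = 0.2591 K/W
Q = ΔT/R_total = 81/0.2591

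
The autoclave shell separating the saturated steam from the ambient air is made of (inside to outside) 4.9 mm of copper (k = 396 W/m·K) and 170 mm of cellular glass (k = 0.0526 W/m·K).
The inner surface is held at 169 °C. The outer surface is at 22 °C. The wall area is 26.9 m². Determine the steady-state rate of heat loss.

Q ≈ 1220 W

Using the resistance-network approach (series):
R_copper = L/(kA) = 0.0049/(396×26.9) = 4.6×10^-7 K/W
R_cellular glass = L/(kA) = 0.17/(0.0526×26.9) = 0.1201 K/W
R_total = 0.1201 K/W
Q = ΔT / R_total = 147 / 0.1201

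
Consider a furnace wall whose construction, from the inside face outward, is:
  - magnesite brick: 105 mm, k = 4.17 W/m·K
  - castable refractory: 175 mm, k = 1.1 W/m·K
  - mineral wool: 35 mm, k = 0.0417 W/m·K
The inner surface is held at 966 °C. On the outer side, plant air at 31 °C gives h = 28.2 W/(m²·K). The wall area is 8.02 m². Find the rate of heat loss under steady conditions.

Q ≈ 7080 W

Series thermal resistances:
R_magnesite brick = L/(kA) = 0.105/(4.17×8.02) = 0.00314 K/W
R_castable refractory = L/(kA) = 0.175/(1.1×8.02) = 0.01984 K/W
R_mineral wool = L/(kA) = 0.035/(0.0417×8.02) = 0.1047 K/W
R_outer film = 1/(h_o·A) = 1/(28.2×8.02) = 0.004422 K/W
R_total = 0.1321 K/W
Q = ΔT / R_total = 935 / 0.1321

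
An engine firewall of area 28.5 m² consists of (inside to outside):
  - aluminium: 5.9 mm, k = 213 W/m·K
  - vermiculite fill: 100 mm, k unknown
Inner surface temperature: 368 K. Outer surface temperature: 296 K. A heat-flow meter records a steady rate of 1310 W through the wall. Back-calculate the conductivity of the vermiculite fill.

k ≈ 0.0638 W/(m·K)

Thermal resistances in series:
R_aluminium = L/(kA) = 0.0059/(213×28.5) = 9.719×10^-7 K/W
Sum of known resistances R_other = 9.719×10^-7 K/W
Total R = ΔT/Q = 72/1310 = 0.05496 K/W
R_vermiculite fill = R_total − R_other = 0.05496 K/W
k = L/(R·A) = 0.1/(0.05496×28.5)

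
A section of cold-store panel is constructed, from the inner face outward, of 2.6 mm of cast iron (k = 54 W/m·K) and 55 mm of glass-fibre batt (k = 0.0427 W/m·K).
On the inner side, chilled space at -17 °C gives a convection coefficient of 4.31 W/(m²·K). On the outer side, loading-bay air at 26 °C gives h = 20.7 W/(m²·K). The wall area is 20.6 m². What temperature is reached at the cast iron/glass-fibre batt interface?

Treating each layer as a thermal resistance in series:
R_inner film = 1/(h_i·A) = 1/(4.31×20.6) = 0.01126 K/W
R_cast iron = L/(kA) = 0.0026/(54×20.6) = 2.337×10^-6 K/W
R_glass-fibre batt = L/(kA) = 0.055/(0.0427×20.6) = 0.06253 K/W
R_outer film = 1/(h_o·A) = 1/(20.7×20.6) = 0.002345 K/W
R_total = 0.07614 K/W;  Q = ΔT/R_total = 43/0.07614 = 564.8 W
T_interface = T_inner + Q·ΣR(inner→interface) = -17 + 565×0.01127

T ≈ -10.6 °C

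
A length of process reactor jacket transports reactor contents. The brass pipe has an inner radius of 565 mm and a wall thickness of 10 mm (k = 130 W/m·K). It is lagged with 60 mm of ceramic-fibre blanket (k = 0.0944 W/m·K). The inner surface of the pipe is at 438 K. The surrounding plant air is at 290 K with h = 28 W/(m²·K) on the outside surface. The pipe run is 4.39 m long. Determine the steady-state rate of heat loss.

Q ≈ 3690 W

Treating each annulus and film as a series resistance:
R_brass pipe wall = ln(575/565)/(2π×130×4.39) = 4.893×10^-6 K/W
R_ceramic-fibre blanket = ln(635/575)/(2π×0.0944×4.39) = 0.03812 K/W
R_outer film = 1/(h_o·2πr_oL) = 1/(28×2π×0.635×4.39) = 0.002039 K/W
R_total = 0.04016 K/W
Q = ΔT/R_total = 148/0.04016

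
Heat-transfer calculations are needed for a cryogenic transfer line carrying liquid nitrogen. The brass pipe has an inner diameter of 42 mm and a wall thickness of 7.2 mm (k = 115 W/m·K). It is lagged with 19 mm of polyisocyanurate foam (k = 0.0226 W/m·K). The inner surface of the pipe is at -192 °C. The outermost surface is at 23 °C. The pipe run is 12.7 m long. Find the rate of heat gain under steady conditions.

Cylindrical conduction, so R = ln(r₂/r₁)/(2πkL) per layer, in series:
R_brass pipe wall = ln(28.2/21)/(2π×115×12.7) = 3.213×10^-5 K/W
R_polyisocyanurate foam = ln(47.2/28.2)/(2π×0.0226×12.7) = 0.2856 K/W
R_total = 0.2856 K/W
Q = ΔT/R_total = 215/0.2856

Q ≈ 753 W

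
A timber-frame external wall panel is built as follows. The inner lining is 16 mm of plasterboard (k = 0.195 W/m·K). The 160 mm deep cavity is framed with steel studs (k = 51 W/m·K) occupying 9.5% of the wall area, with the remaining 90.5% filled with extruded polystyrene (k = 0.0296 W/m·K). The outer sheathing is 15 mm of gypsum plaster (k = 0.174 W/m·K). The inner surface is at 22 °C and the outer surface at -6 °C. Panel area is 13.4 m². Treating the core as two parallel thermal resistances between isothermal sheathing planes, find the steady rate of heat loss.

Sheathing layers in series; stud and cavity paths in parallel between them.
R_inner = 0.016/(0.195×13.4) = 0.006123 K/W
R_stud  = 0.16/(51×0.095×13.4) = 0.002464 K/W
R_cav   = 0.16/(0.0296×0.905×13.4) = 0.4457 K/W
1/R_core = 1/R_stud + 1/R_cav → R_core = 0.002451 K/W
R_outer = 0.015/(0.174×13.4) = 0.006433 K/W
R_total = 0.01501 K/W
Q = ΔT/R_total = 28/0.01501

Q ≈ 1870 W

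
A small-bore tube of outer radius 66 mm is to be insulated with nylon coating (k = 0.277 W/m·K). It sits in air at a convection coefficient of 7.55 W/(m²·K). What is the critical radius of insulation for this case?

For a cylinder r_cr = k/h = 0.277/7.55
r_cr = 36.7 mm; since the bare radius (66 mm) is above r_cr, any added insulation will reduce heat loss.

r_cr ≈ 36.7 mm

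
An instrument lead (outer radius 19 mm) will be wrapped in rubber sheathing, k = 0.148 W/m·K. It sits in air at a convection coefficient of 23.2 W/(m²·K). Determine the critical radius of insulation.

For a cylinder r_cr = k/h = 0.148/23.2
r_cr = 6.38 mm; since the bare radius (19 mm) is above r_cr, any added insulation will reduce heat loss.

r_cr ≈ 6.38 mm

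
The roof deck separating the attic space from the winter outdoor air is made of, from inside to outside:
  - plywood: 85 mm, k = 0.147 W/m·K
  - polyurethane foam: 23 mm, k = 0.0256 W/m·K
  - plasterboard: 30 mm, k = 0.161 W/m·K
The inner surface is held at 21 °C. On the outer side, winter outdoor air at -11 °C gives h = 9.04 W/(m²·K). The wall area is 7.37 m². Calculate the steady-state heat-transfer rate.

Series thermal resistances:
R_plywood = L/(kA) = 0.085/(0.147×7.37) = 0.07846 K/W
R_polyurethane foam = L/(kA) = 0.023/(0.0256×7.37) = 0.1219 K/W
R_plasterboard = L/(kA) = 0.03/(0.161×7.37) = 0.02528 K/W
R_outer film = 1/(h_o·A) = 1/(9.04×7.37) = 0.01501 K/W
R_total = 0.2407 K/W
Q = ΔT / R_total = 32 / 0.2407

Q ≈ 133 W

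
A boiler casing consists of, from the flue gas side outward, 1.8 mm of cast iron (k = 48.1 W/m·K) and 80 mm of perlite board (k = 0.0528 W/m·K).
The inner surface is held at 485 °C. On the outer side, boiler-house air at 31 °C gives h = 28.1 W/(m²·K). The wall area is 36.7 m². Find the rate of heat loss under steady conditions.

Q ≈ 10700 W

Model the wall as resistances in series:
R_cast iron = L/(kA) = 0.0018/(48.1×36.7) = 1.02×10^-6 K/W
R_perlite board = L/(kA) = 0.08/(0.0528×36.7) = 0.04128 K/W
R_outer film = 1/(h_o·A) = 1/(28.1×36.7) = 9.697×10^-4 K/W
R_total = 0.04226 K/W
Q = ΔT / R_total = 454 / 0.04226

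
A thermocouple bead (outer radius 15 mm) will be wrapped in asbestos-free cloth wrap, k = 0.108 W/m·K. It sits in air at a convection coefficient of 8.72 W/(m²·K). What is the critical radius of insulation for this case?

For a sphere r_cr = 2k/h = 2×0.108/8.72
r_cr = 24.8 mm; since the bare radius (15 mm) is below r_cr, adding a thin layer of insulation will *increase* heat loss.

r_cr ≈ 24.8 mm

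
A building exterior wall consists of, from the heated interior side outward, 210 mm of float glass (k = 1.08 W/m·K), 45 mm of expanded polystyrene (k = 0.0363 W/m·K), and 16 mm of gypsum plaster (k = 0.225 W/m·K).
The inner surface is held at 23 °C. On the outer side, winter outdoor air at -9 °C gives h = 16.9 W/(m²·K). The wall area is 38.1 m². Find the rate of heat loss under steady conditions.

Q ≈ 779 W

Model the wall as resistances in series:
R_float glass = L/(kA) = 0.21/(1.08×38.1) = 0.005104 K/W
R_expanded polystyrene = L/(kA) = 0.045/(0.0363×38.1) = 0.03254 K/W
R_gypsum plaster = L/(kA) = 0.016/(0.225×38.1) = 0.001866 K/W
R_outer film = 1/(h_o·A) = 1/(16.9×38.1) = 0.001553 K/W
R_total = 0.04106 K/W
Q = ΔT / R_total = 32 / 0.04106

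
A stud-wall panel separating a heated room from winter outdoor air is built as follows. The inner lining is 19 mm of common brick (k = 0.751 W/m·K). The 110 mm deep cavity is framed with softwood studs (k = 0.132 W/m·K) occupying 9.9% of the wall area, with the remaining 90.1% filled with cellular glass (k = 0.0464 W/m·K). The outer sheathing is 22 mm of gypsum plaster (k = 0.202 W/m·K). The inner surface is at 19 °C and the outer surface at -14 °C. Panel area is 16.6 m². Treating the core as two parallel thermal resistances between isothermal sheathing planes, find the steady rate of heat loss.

Q ≈ 256 W

Sheathing layers in series; stud and cavity paths in parallel between them.
R_inner = 0.019/(0.751×16.6) = 0.001524 K/W
R_stud  = 0.11/(0.132×0.099×16.6) = 0.5071 K/W
R_cav   = 0.11/(0.0464×0.901×16.6) = 0.1585 K/W
1/R_core = 1/R_stud + 1/R_cav → R_core = 0.1208 K/W
R_outer = 0.022/(0.202×16.6) = 0.006561 K/W
R_total = 0.1288 K/W
Q = ΔT/R_total = 33/0.1288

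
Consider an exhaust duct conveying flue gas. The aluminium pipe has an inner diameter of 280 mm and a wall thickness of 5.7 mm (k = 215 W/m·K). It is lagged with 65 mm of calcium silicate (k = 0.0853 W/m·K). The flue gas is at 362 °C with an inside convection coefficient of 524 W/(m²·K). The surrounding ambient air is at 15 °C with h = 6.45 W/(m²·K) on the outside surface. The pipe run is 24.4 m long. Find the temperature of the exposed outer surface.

T ≈ 65.3 °C

For a radial system each layer contributes R = ln(r_out/r_in)/(2πkL); films add R = 1/(hA).
R_inner film = 1/(h_i·2πr₁L) = 1/(524×2π×0.14×24.4) = 8.891×10^-5 K/W
R_aluminium pipe wall = ln(145.7/140)/(2π×215×24.4) = 1.211×10^-6 K/W
R_calcium silicate = ln(210.7/145.7)/(2π×0.0853×24.4) = 0.02821 K/W
R_outer film = 1/(h_o·2πr_oL) = 1/(6.45×2π×0.2107×24.4) = 0.0048 K/W
R_total = 0.0331 K/W
Q = ΔT/R_total = 347/0.0331
Q = 10500 W
T_interface = T_inner − Q·ΣR(inner→interface) = 362 − 10500×0.0283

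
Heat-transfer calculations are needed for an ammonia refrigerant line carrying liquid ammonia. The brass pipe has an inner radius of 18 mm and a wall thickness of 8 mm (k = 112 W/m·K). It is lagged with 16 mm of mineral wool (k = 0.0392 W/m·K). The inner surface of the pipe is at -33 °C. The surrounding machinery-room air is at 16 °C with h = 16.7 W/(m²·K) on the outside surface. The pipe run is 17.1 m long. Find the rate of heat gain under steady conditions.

Per-layer cylindrical resistances, series-summed:
R_brass pipe wall = ln(26/18)/(2π×112×17.1) = 3.056×10^-5 K/W
R_mineral wool = ln(42/26)/(2π×0.0392×17.1) = 0.1139 K/W
R_outer film = 1/(h_o·2πr_oL) = 1/(16.7×2π×0.042×17.1) = 0.01327 K/W
R_total = 0.1272 K/W
Q = ΔT/R_total = 49/0.1272

Q ≈ 385 W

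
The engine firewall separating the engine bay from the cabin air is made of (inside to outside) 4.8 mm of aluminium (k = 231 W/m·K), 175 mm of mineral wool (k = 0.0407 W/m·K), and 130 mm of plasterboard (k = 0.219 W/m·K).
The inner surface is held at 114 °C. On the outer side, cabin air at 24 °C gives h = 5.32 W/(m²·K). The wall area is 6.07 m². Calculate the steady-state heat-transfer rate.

Q ≈ 108 W

Using the resistance-network approach (series):
R_aluminium = L/(kA) = 0.0048/(231×6.07) = 3.423×10^-6 K/W
R_mineral wool = L/(kA) = 0.175/(0.0407×6.07) = 0.7084 K/W
R_plasterboard = L/(kA) = 0.13/(0.219×6.07) = 0.09779 K/W
R_outer film = 1/(h_o·A) = 1/(5.32×6.07) = 0.03097 K/W
R_total = 0.8371 K/W
Q = ΔT / R_total = 90 / 0.8371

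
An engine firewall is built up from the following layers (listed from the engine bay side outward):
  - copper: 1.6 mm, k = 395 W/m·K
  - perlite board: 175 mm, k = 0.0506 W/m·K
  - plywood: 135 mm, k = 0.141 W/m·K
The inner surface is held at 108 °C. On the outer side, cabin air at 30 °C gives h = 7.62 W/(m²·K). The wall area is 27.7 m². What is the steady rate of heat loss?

Q ≈ 475 W

Series thermal resistances:
R_copper = L/(kA) = 0.0016/(395×27.7) = 1.462×10^-7 K/W
R_perlite board = L/(kA) = 0.175/(0.0506×27.7) = 0.1249 K/W
R_plywood = L/(kA) = 0.135/(0.141×27.7) = 0.03456 K/W
R_outer film = 1/(h_o·A) = 1/(7.62×27.7) = 0.004738 K/W
R_total = 0.1642 K/W
Q = ΔT / R_total = 78 / 0.1642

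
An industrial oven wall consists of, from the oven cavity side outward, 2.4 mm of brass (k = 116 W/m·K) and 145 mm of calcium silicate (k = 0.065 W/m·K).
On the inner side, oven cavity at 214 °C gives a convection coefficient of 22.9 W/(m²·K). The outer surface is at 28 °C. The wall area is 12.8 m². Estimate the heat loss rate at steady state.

Thermal resistances in series:
R_inner film = 1/(h_i·A) = 1/(22.9×12.8) = 0.003412 K/W
R_brass = L/(kA) = 0.0024/(116×12.8) = 1.616×10^-6 K/W
R_calcium silicate = L/(kA) = 0.145/(0.065×12.8) = 0.1743 K/W
R_total = 0.1777 K/W
Q = ΔT / R_total = 186 / 0.1777

Q ≈ 1050 W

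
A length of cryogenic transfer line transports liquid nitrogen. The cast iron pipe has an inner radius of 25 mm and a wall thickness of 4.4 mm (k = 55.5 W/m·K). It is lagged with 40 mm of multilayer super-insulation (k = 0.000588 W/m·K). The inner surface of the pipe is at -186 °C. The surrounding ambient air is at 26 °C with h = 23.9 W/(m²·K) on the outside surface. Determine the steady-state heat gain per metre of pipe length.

q′ ≈ 0.912 W/m

Radial resistances (cylindrical: R_cond = ln(r_o/r_i)/(2πkL), R_conv = 1/(h·2πrL)):
R_cast iron pipe wall = ln(29.4/25)/(2π×55.5×1) = 4.649×10^-4 K/W
R_multilayer super-insulation = ln(69.4/29.4)/(2π×0.000588×1) = 232.5 K/W
R_outer film = 1/(h_o·2πr_oL) = 1/(23.9×2π×0.0694×1) = 0.09595 K/W
R_total = 232.6 K/W
Q = ΔT/R_total = 212/232.6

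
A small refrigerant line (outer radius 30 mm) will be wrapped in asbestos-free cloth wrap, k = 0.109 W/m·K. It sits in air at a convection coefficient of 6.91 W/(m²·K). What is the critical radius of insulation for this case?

For a cylinder r_cr = k/h = 0.109/6.91
r_cr = 15.8 mm; since the bare radius (30 mm) is above r_cr, any added insulation will reduce heat loss.

r_cr ≈ 15.8 mm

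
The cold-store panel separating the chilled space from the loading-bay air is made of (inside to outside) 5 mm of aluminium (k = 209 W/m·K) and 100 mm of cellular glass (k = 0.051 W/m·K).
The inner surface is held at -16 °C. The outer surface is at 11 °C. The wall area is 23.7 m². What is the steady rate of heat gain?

Treating each layer as a thermal resistance in series:
R_aluminium = L/(kA) = 0.005/(209×23.7) = 1.009×10^-6 K/W
R_cellular glass = L/(kA) = 0.1/(0.051×23.7) = 0.08273 K/W
R_total = 0.08273 K/W
Q = ΔT / R_total = 27 / 0.08273

Q ≈ 326 W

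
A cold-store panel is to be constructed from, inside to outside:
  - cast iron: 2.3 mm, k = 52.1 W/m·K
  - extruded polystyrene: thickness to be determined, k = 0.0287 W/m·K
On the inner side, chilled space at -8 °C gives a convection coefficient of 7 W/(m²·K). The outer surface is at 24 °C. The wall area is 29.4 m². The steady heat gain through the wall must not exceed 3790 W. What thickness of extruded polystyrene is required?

Series thermal resistances:
R_inner film = 1/(h_i·A) = 1/(7×29.4) = 0.004859 K/W
R_cast iron = L/(kA) = 0.0023/(52.1×29.4) = 1.502×10^-6 K/W
Sum of the known resistances R_other = 0.004861 K/W
Required total resistance R_tot = ΔT/Q_allow = 32/3790 = 0.008443 K/W
R_extruded polystyrene = R_tot − R_other = 0.003583 K/W
L = R·k·A = 0.003583×0.0287×29.4

L ≈ 3.02 mm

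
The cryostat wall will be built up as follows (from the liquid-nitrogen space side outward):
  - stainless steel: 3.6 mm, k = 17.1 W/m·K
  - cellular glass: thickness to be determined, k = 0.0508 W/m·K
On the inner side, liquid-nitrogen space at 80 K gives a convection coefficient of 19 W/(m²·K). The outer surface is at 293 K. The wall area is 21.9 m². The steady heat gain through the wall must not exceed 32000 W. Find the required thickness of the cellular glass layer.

Thermal resistances in series:
R_inner film = 1/(h_i·A) = 1/(19×21.9) = 0.002403 K/W
R_stainless steel = L/(kA) = 0.0036/(17.1×21.9) = 9.613×10^-6 K/W
Sum of the known resistances R_other = 0.002413 K/W
Required total resistance R_tot = ΔT/Q_allow = 213/32000 = 0.006656 K/W
R_cellular glass = R_tot − R_other = 0.004243 K/W
L = R·k·A = 0.004243×0.0508×21.9

L ≈ 4.72 mm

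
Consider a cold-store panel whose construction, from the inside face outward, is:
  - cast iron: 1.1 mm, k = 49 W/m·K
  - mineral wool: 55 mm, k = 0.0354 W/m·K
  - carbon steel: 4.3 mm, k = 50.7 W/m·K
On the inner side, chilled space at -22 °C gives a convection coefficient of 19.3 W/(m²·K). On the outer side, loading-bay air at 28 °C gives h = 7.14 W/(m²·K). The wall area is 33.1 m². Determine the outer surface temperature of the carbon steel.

T ≈ 24 °C

Thermal resistances in series:
R_inner film = 1/(h_i·A) = 1/(19.3×33.1) = 0.001565 K/W
R_cast iron = L/(kA) = 0.0011/(49×33.1) = 6.782×10^-7 K/W
R_mineral wool = L/(kA) = 0.055/(0.0354×33.1) = 0.04694 K/W
R_carbon steel = L/(kA) = 0.0043/(50.7×33.1) = 2.562×10^-6 K/W
R_outer film = 1/(h_o·A) = 1/(7.14×33.1) = 0.004231 K/W
R_total = 0.05274 K/W;  Q = ΔT/R_total = 50/0.05274 = 948.1 W
T_interface = T_inner + Q·ΣR(inner→interface) = -22 + 948×0.04851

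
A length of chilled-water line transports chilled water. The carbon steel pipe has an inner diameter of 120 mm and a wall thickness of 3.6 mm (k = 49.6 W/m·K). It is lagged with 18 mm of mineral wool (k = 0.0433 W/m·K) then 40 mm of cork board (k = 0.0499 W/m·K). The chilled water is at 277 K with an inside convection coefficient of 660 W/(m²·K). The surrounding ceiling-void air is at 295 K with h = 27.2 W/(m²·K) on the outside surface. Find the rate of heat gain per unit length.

q′ ≈ 8.03 W/m

Radial resistances (cylindrical: R_cond = ln(r_o/r_i)/(2πkL), R_conv = 1/(h·2πrL)):
R_inner film = 1/(h_i·2πr₁L) = 1/(660×2π×0.06×1) = 0.004019 K/W
R_carbon steel pipe wall = ln(63.6/60)/(2π×49.6×1) = 1.87×10^-4 K/W
R_mineral wool = ln(81.6/63.6)/(2π×0.0433×1) = 0.916 K/W
R_cork board = ln(121.6/81.6)/(2π×0.0499×1) = 1.272 K/W
R_outer film = 1/(h_o·2πr_oL) = 1/(27.2×2π×0.1216×1) = 0.04812 K/W
R_total = 2.241 K/W
Q = ΔT/R_total = 18/2.241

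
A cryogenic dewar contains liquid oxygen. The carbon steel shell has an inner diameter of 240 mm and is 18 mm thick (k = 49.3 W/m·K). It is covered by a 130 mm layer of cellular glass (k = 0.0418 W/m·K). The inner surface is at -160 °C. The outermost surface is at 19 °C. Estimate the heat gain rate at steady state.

Q ≈ 26.7 W

Radial (spherical) resistances in series:
R_carbon steel shell = (1/0.12 − 1/0.138)/(4π×49.3) = 0.001755 K/W
R_cellular glass = (1/0.138 − 1/0.268)/(4π×0.0418) = 6.692 K/W
R_total = 6.694 K/W
Q = ΔT/R_total = 179/6.694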